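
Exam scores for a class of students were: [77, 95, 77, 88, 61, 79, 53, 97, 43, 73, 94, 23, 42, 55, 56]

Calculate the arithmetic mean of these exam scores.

67.5333

Step 1: Sum all values: 77 + 95 + 77 + 88 + 61 + 79 + 53 + 97 + 43 + 73 + 94 + 23 + 42 + 55 + 56 = 1013
Step 2: Count the number of values: n = 15
Step 3: Mean = sum / n = 1013 / 15 = 67.5333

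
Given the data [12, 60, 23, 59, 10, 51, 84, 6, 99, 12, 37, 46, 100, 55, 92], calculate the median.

51

Step 1: Sort the data in ascending order: [6, 10, 12, 12, 23, 37, 46, 51, 55, 59, 60, 84, 92, 99, 100]
Step 2: The number of values is n = 15.
Step 3: Since n is odd, the median is the middle value at position 8: 51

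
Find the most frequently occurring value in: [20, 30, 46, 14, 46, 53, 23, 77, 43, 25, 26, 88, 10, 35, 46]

46

Step 1: Count the frequency of each value:
  10: appears 1 time(s)
  14: appears 1 time(s)
  20: appears 1 time(s)
  23: appears 1 time(s)
  25: appears 1 time(s)
  26: appears 1 time(s)
  30: appears 1 time(s)
  35: appears 1 time(s)
  43: appears 1 time(s)
  46: appears 3 time(s)
  53: appears 1 time(s)
  77: appears 1 time(s)
  88: appears 1 time(s)
Step 2: The value 46 appears most frequently (3 times).
Step 3: Mode = 46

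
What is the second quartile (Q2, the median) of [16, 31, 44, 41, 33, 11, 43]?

33

Step 1: Sort the data: [11, 16, 31, 33, 41, 43, 44]
Step 2: n = 7
Step 3: Q2 is the median. Since n is odd, it is the middle value at position 4: 33
Step 4: Q2 = 33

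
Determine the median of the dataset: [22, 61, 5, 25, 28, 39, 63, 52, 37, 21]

32.5

Step 1: Sort the data in ascending order: [5, 21, 22, 25, 28, 37, 39, 52, 61, 63]
Step 2: The number of values is n = 10.
Step 3: Since n is even, the median is the average of positions 5 and 6:
  Median = (28 + 37) / 2 = 32.5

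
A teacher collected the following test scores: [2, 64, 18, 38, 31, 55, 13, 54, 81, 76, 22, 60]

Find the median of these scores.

46

Step 1: Sort the data in ascending order: [2, 13, 18, 22, 31, 38, 54, 55, 60, 64, 76, 81]
Step 2: The number of values is n = 12.
Step 3: Since n is even, the median is the average of positions 6 and 7:
  Median = (38 + 54) / 2 = 46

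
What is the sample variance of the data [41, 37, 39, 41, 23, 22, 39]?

69.9524

Step 1: Compute the mean: (41 + 37 + 39 + 41 + 23 + 22 + 39) / 7 = 34.5714
Step 2: Compute squared deviations from the mean:
  (41 - 34.5714)^2 = 41.3265
  (37 - 34.5714)^2 = 5.898
  (39 - 34.5714)^2 = 19.6122
  (41 - 34.5714)^2 = 41.3265
  (23 - 34.5714)^2 = 133.898
  (22 - 34.5714)^2 = 158.0408
  (39 - 34.5714)^2 = 19.6122
Step 3: Sum of squared deviations = 419.7143
Step 4: Sample variance = 419.7143 / 6 = 69.9524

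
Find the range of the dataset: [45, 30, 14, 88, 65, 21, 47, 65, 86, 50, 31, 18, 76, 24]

74

Step 1: Identify the maximum value: max = 88
Step 2: Identify the minimum value: min = 14
Step 3: Range = max - min = 88 - 14 = 74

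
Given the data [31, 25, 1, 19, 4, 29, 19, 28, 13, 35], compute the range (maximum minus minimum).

34

Step 1: Identify the maximum value: max = 35
Step 2: Identify the minimum value: min = 1
Step 3: Range = max - min = 35 - 1 = 34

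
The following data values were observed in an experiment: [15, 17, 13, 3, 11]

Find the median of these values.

13

Step 1: Sort the data in ascending order: [3, 11, 13, 15, 17]
Step 2: The number of values is n = 5.
Step 3: Since n is odd, the median is the middle value at position 3: 13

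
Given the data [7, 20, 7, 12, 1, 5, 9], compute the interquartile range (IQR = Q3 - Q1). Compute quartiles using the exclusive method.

7

Step 1: Sort the data: [1, 5, 7, 7, 9, 12, 20]
Step 2: n = 7
Step 3: Using the exclusive quartile method:
  Q1 = 5
  Q2 (median) = 7
  Q3 = 12
  IQR = Q3 - Q1 = 12 - 5 = 7
Step 4: IQR = 7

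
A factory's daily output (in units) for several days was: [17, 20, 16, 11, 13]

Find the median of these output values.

16

Step 1: Sort the data in ascending order: [11, 13, 16, 17, 20]
Step 2: The number of values is n = 5.
Step 3: Since n is odd, the median is the middle value at position 3: 16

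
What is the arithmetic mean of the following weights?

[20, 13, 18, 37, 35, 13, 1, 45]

22.75

Step 1: Sum all values: 20 + 13 + 18 + 37 + 35 + 13 + 1 + 45 = 182
Step 2: Count the number of values: n = 8
Step 3: Mean = sum / n = 182 / 8 = 22.75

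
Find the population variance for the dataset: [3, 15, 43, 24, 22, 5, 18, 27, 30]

137.284

Step 1: Compute the mean: (3 + 15 + 43 + 24 + 22 + 5 + 18 + 27 + 30) / 9 = 20.7778
Step 2: Compute squared deviations from the mean:
  (3 - 20.7778)^2 = 316.0494
  (15 - 20.7778)^2 = 33.3827
  (43 - 20.7778)^2 = 493.8272
  (24 - 20.7778)^2 = 10.3827
  (22 - 20.7778)^2 = 1.4938
  (5 - 20.7778)^2 = 248.9383
  (18 - 20.7778)^2 = 7.716
  (27 - 20.7778)^2 = 38.716
  (30 - 20.7778)^2 = 85.0494
Step 3: Sum of squared deviations = 1235.5556
Step 4: Population variance = 1235.5556 / 9 = 137.284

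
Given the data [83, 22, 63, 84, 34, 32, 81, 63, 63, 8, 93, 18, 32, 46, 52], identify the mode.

63

Step 1: Count the frequency of each value:
  8: appears 1 time(s)
  18: appears 1 time(s)
  22: appears 1 time(s)
  32: appears 2 time(s)
  34: appears 1 time(s)
  46: appears 1 time(s)
  52: appears 1 time(s)
  63: appears 3 time(s)
  81: appears 1 time(s)
  83: appears 1 time(s)
  84: appears 1 time(s)
  93: appears 1 time(s)
Step 2: The value 63 appears most frequently (3 times).
Step 3: Mode = 63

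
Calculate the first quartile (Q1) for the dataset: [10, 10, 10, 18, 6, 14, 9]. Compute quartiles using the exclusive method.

9

Step 1: Sort the data: [6, 9, 10, 10, 10, 14, 18]
Step 2: n = 7
Step 3: Using the exclusive quartile method:
  Q1 = 9
  Q2 (median) = 10
  Q3 = 14
  IQR = Q3 - Q1 = 14 - 9 = 5
Step 4: Q1 = 9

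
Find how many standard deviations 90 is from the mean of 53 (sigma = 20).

1.85

Step 1: Recall the z-score formula: z = (x - mu) / sigma
Step 2: Substitute values: z = (90 - 53) / 20
Step 3: z = 37 / 20 = 1.85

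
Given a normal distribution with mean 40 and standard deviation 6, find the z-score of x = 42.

0.3333

Step 1: Recall the z-score formula: z = (x - mu) / sigma
Step 2: Substitute values: z = (42 - 40) / 6
Step 3: z = 2 / 6 = 0.3333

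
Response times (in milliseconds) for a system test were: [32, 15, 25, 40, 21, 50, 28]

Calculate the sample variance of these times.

139.8095

Step 1: Compute the mean: (32 + 15 + 25 + 40 + 21 + 50 + 28) / 7 = 30.1429
Step 2: Compute squared deviations from the mean:
  (32 - 30.1429)^2 = 3.449
  (15 - 30.1429)^2 = 229.3061
  (25 - 30.1429)^2 = 26.449
  (40 - 30.1429)^2 = 97.1633
  (21 - 30.1429)^2 = 83.5918
  (50 - 30.1429)^2 = 394.3061
  (28 - 30.1429)^2 = 4.5918
Step 3: Sum of squared deviations = 838.8571
Step 4: Sample variance = 838.8571 / 6 = 139.8095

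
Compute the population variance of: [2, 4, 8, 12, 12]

16.64

Step 1: Compute the mean: (2 + 4 + 8 + 12 + 12) / 5 = 7.6
Step 2: Compute squared deviations from the mean:
  (2 - 7.6)^2 = 31.36
  (4 - 7.6)^2 = 12.96
  (8 - 7.6)^2 = 0.16
  (12 - 7.6)^2 = 19.36
  (12 - 7.6)^2 = 19.36
Step 3: Sum of squared deviations = 83.2
Step 4: Population variance = 83.2 / 5 = 16.64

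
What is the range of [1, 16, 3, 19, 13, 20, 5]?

19

Step 1: Identify the maximum value: max = 20
Step 2: Identify the minimum value: min = 1
Step 3: Range = max - min = 20 - 1 = 19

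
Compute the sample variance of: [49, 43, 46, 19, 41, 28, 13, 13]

227.4286

Step 1: Compute the mean: (49 + 43 + 46 + 19 + 41 + 28 + 13 + 13) / 8 = 31.5
Step 2: Compute squared deviations from the mean:
  (49 - 31.5)^2 = 306.25
  (43 - 31.5)^2 = 132.25
  (46 - 31.5)^2 = 210.25
  (19 - 31.5)^2 = 156.25
  (41 - 31.5)^2 = 90.25
  (28 - 31.5)^2 = 12.25
  (13 - 31.5)^2 = 342.25
  (13 - 31.5)^2 = 342.25
Step 3: Sum of squared deviations = 1592
Step 4: Sample variance = 1592 / 7 = 227.4286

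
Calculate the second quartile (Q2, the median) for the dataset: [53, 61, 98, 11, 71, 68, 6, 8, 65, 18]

57

Step 1: Sort the data: [6, 8, 11, 18, 53, 61, 65, 68, 71, 98]
Step 2: n = 10
Step 3: Q2 is the median. Since n is even, it is the average of the values at positions 5 and 6:
  Q2 = (53 + 61) / 2 = 57
Step 4: Q2 = 57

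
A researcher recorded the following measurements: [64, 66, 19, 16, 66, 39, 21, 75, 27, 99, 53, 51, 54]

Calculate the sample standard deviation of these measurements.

24.779

Step 1: Compute the mean: 50
Step 2: Sum of squared deviations from the mean: 7368
Step 3: Sample variance = 7368 / 12 = 614
Step 4: Standard deviation = sqrt(614) = 24.779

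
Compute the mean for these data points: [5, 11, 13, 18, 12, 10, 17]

12.2857

Step 1: Sum all values: 5 + 11 + 13 + 18 + 12 + 10 + 17 = 86
Step 2: Count the number of values: n = 7
Step 3: Mean = sum / n = 86 / 7 = 12.2857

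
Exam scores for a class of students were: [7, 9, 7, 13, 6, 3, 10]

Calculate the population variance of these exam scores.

8.6939

Step 1: Compute the mean: (7 + 9 + 7 + 13 + 6 + 3 + 10) / 7 = 7.8571
Step 2: Compute squared deviations from the mean:
  (7 - 7.8571)^2 = 0.7347
  (9 - 7.8571)^2 = 1.3061
  (7 - 7.8571)^2 = 0.7347
  (13 - 7.8571)^2 = 26.449
  (6 - 7.8571)^2 = 3.449
  (3 - 7.8571)^2 = 23.5918
  (10 - 7.8571)^2 = 4.5918
Step 3: Sum of squared deviations = 60.8571
Step 4: Population variance = 60.8571 / 7 = 8.6939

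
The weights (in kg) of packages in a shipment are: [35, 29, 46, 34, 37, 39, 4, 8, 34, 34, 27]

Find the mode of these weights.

34

Step 1: Count the frequency of each value:
  4: appears 1 time(s)
  8: appears 1 time(s)
  27: appears 1 time(s)
  29: appears 1 time(s)
  34: appears 3 time(s)
  35: appears 1 time(s)
  37: appears 1 time(s)
  39: appears 1 time(s)
  46: appears 1 time(s)
Step 2: The value 34 appears most frequently (3 times).
Step 3: Mode = 34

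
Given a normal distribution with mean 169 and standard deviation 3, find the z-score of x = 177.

2.6667

Step 1: Recall the z-score formula: z = (x - mu) / sigma
Step 2: Substitute values: z = (177 - 169) / 3
Step 3: z = 8 / 3 = 2.6667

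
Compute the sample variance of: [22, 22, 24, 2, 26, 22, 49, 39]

189.3571

Step 1: Compute the mean: (22 + 22 + 24 + 2 + 26 + 22 + 49 + 39) / 8 = 25.75
Step 2: Compute squared deviations from the mean:
  (22 - 25.75)^2 = 14.0625
  (22 - 25.75)^2 = 14.0625
  (24 - 25.75)^2 = 3.0625
  (2 - 25.75)^2 = 564.0625
  (26 - 25.75)^2 = 0.0625
  (22 - 25.75)^2 = 14.0625
  (49 - 25.75)^2 = 540.5625
  (39 - 25.75)^2 = 175.5625
Step 3: Sum of squared deviations = 1325.5
Step 4: Sample variance = 1325.5 / 7 = 189.3571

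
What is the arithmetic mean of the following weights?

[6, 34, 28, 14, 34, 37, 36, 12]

25.125

Step 1: Sum all values: 6 + 34 + 28 + 14 + 34 + 37 + 36 + 12 = 201
Step 2: Count the number of values: n = 8
Step 3: Mean = sum / n = 201 / 8 = 25.125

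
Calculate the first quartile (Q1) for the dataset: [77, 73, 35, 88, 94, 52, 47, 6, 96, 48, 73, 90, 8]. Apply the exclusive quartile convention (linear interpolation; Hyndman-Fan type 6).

41

Step 1: Sort the data: [6, 8, 35, 47, 48, 52, 73, 73, 77, 88, 90, 94, 96]
Step 2: n = 13
Step 3: Using the exclusive quartile method:
  Q1 = 41
  Q2 (median) = 73
  Q3 = 89
  IQR = Q3 - Q1 = 89 - 41 = 48
Step 4: Q1 = 41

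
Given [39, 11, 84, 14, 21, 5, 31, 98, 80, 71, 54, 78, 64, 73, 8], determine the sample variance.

1016.4952

Step 1: Compute the mean: (39 + 11 + 84 + 14 + 21 + 5 + 31 + 98 + 80 + 71 + 54 + 78 + 64 + 73 + 8) / 15 = 48.7333
Step 2: Compute squared deviations from the mean:
  (39 - 48.7333)^2 = 94.7378
  (11 - 48.7333)^2 = 1423.8044
  (84 - 48.7333)^2 = 1243.7378
  (14 - 48.7333)^2 = 1206.4044
  (21 - 48.7333)^2 = 769.1378
  (5 - 48.7333)^2 = 1912.6044
  (31 - 48.7333)^2 = 314.4711
  (98 - 48.7333)^2 = 2427.2044
  (80 - 48.7333)^2 = 977.6044
  (71 - 48.7333)^2 = 495.8044
  (54 - 48.7333)^2 = 27.7378
  (78 - 48.7333)^2 = 856.5378
  (64 - 48.7333)^2 = 233.0711
  (73 - 48.7333)^2 = 588.8711
  (8 - 48.7333)^2 = 1659.2044
Step 3: Sum of squared deviations = 14230.9333
Step 4: Sample variance = 14230.9333 / 14 = 1016.4952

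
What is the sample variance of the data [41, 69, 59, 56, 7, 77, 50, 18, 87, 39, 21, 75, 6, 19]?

738.5714

Step 1: Compute the mean: (41 + 69 + 59 + 56 + 7 + 77 + 50 + 18 + 87 + 39 + 21 + 75 + 6 + 19) / 14 = 44.5714
Step 2: Compute squared deviations from the mean:
  (41 - 44.5714)^2 = 12.7551
  (69 - 44.5714)^2 = 596.7551
  (59 - 44.5714)^2 = 208.1837
  (56 - 44.5714)^2 = 130.6122
  (7 - 44.5714)^2 = 1411.6122
  (77 - 44.5714)^2 = 1051.6122
  (50 - 44.5714)^2 = 29.4694
  (18 - 44.5714)^2 = 706.0408
  (87 - 44.5714)^2 = 1800.1837
  (39 - 44.5714)^2 = 31.0408
  (21 - 44.5714)^2 = 555.6122
  (75 - 44.5714)^2 = 925.898
  (6 - 44.5714)^2 = 1487.7551
  (19 - 44.5714)^2 = 653.898
Step 3: Sum of squared deviations = 9601.4286
Step 4: Sample variance = 9601.4286 / 13 = 738.5714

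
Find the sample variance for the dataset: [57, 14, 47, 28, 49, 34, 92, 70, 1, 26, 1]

807.6909

Step 1: Compute the mean: (57 + 14 + 47 + 28 + 49 + 34 + 92 + 70 + 1 + 26 + 1) / 11 = 38.0909
Step 2: Compute squared deviations from the mean:
  (57 - 38.0909)^2 = 357.5537
  (14 - 38.0909)^2 = 580.3719
  (47 - 38.0909)^2 = 79.3719
  (28 - 38.0909)^2 = 101.8264
  (49 - 38.0909)^2 = 119.0083
  (34 - 38.0909)^2 = 16.7355
  (92 - 38.0909)^2 = 2906.1901
  (70 - 38.0909)^2 = 1018.1901
  (1 - 38.0909)^2 = 1375.7355
  (26 - 38.0909)^2 = 146.1901
  (1 - 38.0909)^2 = 1375.7355
Step 3: Sum of squared deviations = 8076.9091
Step 4: Sample variance = 8076.9091 / 10 = 807.6909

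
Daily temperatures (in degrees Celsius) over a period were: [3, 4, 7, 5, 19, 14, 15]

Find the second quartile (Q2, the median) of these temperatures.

7

Step 1: Sort the data: [3, 4, 5, 7, 14, 15, 19]
Step 2: n = 7
Step 3: Q2 is the median. Since n is odd, it is the middle value at position 4: 7
Step 4: Q2 = 7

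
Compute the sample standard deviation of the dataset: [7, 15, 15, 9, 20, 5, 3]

6.2144

Step 1: Compute the mean: 10.5714
Step 2: Sum of squared deviations from the mean: 231.7143
Step 3: Sample variance = 231.7143 / 6 = 38.619
Step 4: Standard deviation = sqrt(38.619) = 6.2144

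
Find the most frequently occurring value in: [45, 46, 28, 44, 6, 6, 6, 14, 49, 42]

6

Step 1: Count the frequency of each value:
  6: appears 3 time(s)
  14: appears 1 time(s)
  28: appears 1 time(s)
  42: appears 1 time(s)
  44: appears 1 time(s)
  45: appears 1 time(s)
  46: appears 1 time(s)
  49: appears 1 time(s)
Step 2: The value 6 appears most frequently (3 times).
Step 3: Mode = 6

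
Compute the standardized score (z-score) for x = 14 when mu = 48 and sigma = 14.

-2.4286

Step 1: Recall the z-score formula: z = (x - mu) / sigma
Step 2: Substitute values: z = (14 - 48) / 14
Step 3: z = -34 / 14 = -2.4286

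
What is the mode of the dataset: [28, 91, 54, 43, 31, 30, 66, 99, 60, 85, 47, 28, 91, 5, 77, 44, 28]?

28

Step 1: Count the frequency of each value:
  5: appears 1 time(s)
  28: appears 3 time(s)
  30: appears 1 time(s)
  31: appears 1 time(s)
  43: appears 1 time(s)
  44: appears 1 time(s)
  47: appears 1 time(s)
  54: appears 1 time(s)
  60: appears 1 time(s)
  66: appears 1 time(s)
  77: appears 1 time(s)
  85: appears 1 time(s)
  91: appears 2 time(s)
  99: appears 1 time(s)
Step 2: The value 28 appears most frequently (3 times).
Step 3: Mode = 28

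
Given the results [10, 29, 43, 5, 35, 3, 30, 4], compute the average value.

19.875

Step 1: Sum all values: 10 + 29 + 43 + 5 + 35 + 3 + 30 + 4 = 159
Step 2: Count the number of values: n = 8
Step 3: Mean = sum / n = 159 / 8 = 19.875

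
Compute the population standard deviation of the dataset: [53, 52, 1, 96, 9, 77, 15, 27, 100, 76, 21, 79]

33.6018

Step 1: Compute the mean: 50.5
Step 2: Sum of squared deviations from the mean: 13549
Step 3: Population variance = 13549 / 12 = 1129.0833
Step 4: Standard deviation = sqrt(1129.0833) = 33.6018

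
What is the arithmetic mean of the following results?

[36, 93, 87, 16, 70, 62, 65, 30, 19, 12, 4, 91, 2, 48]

45.3571

Step 1: Sum all values: 36 + 93 + 87 + 16 + 70 + 62 + 65 + 30 + 19 + 12 + 4 + 91 + 2 + 48 = 635
Step 2: Count the number of values: n = 14
Step 3: Mean = sum / n = 635 / 14 = 45.3571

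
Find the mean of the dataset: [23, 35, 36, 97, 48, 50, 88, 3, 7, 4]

39.1

Step 1: Sum all values: 23 + 35 + 36 + 97 + 48 + 50 + 88 + 3 + 7 + 4 = 391
Step 2: Count the number of values: n = 10
Step 3: Mean = sum / n = 391 / 10 = 39.1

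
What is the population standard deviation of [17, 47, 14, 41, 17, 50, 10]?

15.9284

Step 1: Compute the mean: 28
Step 2: Sum of squared deviations from the mean: 1776
Step 3: Population variance = 1776 / 7 = 253.7143
Step 4: Standard deviation = sqrt(253.7143) = 15.9284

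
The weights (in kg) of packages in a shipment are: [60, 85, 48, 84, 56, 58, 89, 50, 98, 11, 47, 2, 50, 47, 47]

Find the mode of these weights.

47

Step 1: Count the frequency of each value:
  2: appears 1 time(s)
  11: appears 1 time(s)
  47: appears 3 time(s)
  48: appears 1 time(s)
  50: appears 2 time(s)
  56: appears 1 time(s)
  58: appears 1 time(s)
  60: appears 1 time(s)
  84: appears 1 time(s)
  85: appears 1 time(s)
  89: appears 1 time(s)
  98: appears 1 time(s)
Step 2: The value 47 appears most frequently (3 times).
Step 3: Mode = 47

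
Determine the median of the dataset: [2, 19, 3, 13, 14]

13

Step 1: Sort the data in ascending order: [2, 3, 13, 14, 19]
Step 2: The number of values is n = 5.
Step 3: Since n is odd, the median is the middle value at position 3: 13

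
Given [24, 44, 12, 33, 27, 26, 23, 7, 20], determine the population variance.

104.8889

Step 1: Compute the mean: (24 + 44 + 12 + 33 + 27 + 26 + 23 + 7 + 20) / 9 = 24
Step 2: Compute squared deviations from the mean:
  (24 - 24)^2 = 0
  (44 - 24)^2 = 400
  (12 - 24)^2 = 144
  (33 - 24)^2 = 81
  (27 - 24)^2 = 9
  (26 - 24)^2 = 4
  (23 - 24)^2 = 1
  (7 - 24)^2 = 289
  (20 - 24)^2 = 16
Step 3: Sum of squared deviations = 944
Step 4: Population variance = 944 / 9 = 104.8889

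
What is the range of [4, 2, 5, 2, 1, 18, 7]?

17

Step 1: Identify the maximum value: max = 18
Step 2: Identify the minimum value: min = 1
Step 3: Range = max - min = 18 - 1 = 17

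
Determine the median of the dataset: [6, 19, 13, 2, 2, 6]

6

Step 1: Sort the data in ascending order: [2, 2, 6, 6, 13, 19]
Step 2: The number of values is n = 6.
Step 3: Since n is even, the median is the average of positions 3 and 4:
  Median = (6 + 6) / 2 = 6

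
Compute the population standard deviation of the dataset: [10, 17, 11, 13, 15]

2.5612

Step 1: Compute the mean: 13.2
Step 2: Sum of squared deviations from the mean: 32.8
Step 3: Population variance = 32.8 / 5 = 6.56
Step 4: Standard deviation = sqrt(6.56) = 2.5612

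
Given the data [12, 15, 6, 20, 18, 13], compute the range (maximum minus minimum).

14

Step 1: Identify the maximum value: max = 20
Step 2: Identify the minimum value: min = 6
Step 3: Range = max - min = 20 - 6 = 14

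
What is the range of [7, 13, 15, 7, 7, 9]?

8

Step 1: Identify the maximum value: max = 15
Step 2: Identify the minimum value: min = 7
Step 3: Range = max - min = 15 - 7 = 8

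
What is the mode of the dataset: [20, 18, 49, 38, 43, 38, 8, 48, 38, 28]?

38

Step 1: Count the frequency of each value:
  8: appears 1 time(s)
  18: appears 1 time(s)
  20: appears 1 time(s)
  28: appears 1 time(s)
  38: appears 3 time(s)
  43: appears 1 time(s)
  48: appears 1 time(s)
  49: appears 1 time(s)
Step 2: The value 38 appears most frequently (3 times).
Step 3: Mode = 38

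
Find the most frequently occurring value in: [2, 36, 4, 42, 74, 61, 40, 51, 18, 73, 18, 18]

18

Step 1: Count the frequency of each value:
  2: appears 1 time(s)
  4: appears 1 time(s)
  18: appears 3 time(s)
  36: appears 1 time(s)
  40: appears 1 time(s)
  42: appears 1 time(s)
  51: appears 1 time(s)
  61: appears 1 time(s)
  73: appears 1 time(s)
  74: appears 1 time(s)
Step 2: The value 18 appears most frequently (3 times).
Step 3: Mode = 18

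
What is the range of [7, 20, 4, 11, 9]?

16

Step 1: Identify the maximum value: max = 20
Step 2: Identify the minimum value: min = 4
Step 3: Range = max - min = 20 - 4 = 16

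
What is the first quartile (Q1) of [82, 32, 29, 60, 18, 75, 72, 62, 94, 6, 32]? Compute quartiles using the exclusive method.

29

Step 1: Sort the data: [6, 18, 29, 32, 32, 60, 62, 72, 75, 82, 94]
Step 2: n = 11
Step 3: Using the exclusive quartile method:
  Q1 = 29
  Q2 (median) = 60
  Q3 = 75
  IQR = Q3 - Q1 = 75 - 29 = 46
Step 4: Q1 = 29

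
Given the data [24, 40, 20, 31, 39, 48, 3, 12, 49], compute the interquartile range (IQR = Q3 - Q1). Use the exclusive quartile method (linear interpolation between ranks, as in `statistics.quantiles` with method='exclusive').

28

Step 1: Sort the data: [3, 12, 20, 24, 31, 39, 40, 48, 49]
Step 2: n = 9
Step 3: Using the exclusive quartile method:
  Q1 = 16
  Q2 (median) = 31
  Q3 = 44
  IQR = Q3 - Q1 = 44 - 16 = 28
Step 4: IQR = 28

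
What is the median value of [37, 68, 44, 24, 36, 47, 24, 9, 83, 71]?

40.5

Step 1: Sort the data in ascending order: [9, 24, 24, 36, 37, 44, 47, 68, 71, 83]
Step 2: The number of values is n = 10.
Step 3: Since n is even, the median is the average of positions 5 and 6:
  Median = (37 + 44) / 2 = 40.5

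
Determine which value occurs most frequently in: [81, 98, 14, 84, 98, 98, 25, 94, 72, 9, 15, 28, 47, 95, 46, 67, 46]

98

Step 1: Count the frequency of each value:
  9: appears 1 time(s)
  14: appears 1 time(s)
  15: appears 1 time(s)
  25: appears 1 time(s)
  28: appears 1 time(s)
  46: appears 2 time(s)
  47: appears 1 time(s)
  67: appears 1 time(s)
  72: appears 1 time(s)
  81: appears 1 time(s)
  84: appears 1 time(s)
  94: appears 1 time(s)
  95: appears 1 time(s)
  98: appears 3 time(s)
Step 2: The value 98 appears most frequently (3 times).
Step 3: Mode = 98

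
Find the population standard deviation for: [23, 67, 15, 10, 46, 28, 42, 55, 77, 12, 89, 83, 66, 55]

25.9434

Step 1: Compute the mean: 47.7143
Step 2: Sum of squared deviations from the mean: 9422.8571
Step 3: Population variance = 9422.8571 / 14 = 673.0612
Step 4: Standard deviation = sqrt(673.0612) = 25.9434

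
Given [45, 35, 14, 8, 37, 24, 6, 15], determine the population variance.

185.5

Step 1: Compute the mean: (45 + 35 + 14 + 8 + 37 + 24 + 6 + 15) / 8 = 23
Step 2: Compute squared deviations from the mean:
  (45 - 23)^2 = 484
  (35 - 23)^2 = 144
  (14 - 23)^2 = 81
  (8 - 23)^2 = 225
  (37 - 23)^2 = 196
  (24 - 23)^2 = 1
  (6 - 23)^2 = 289
  (15 - 23)^2 = 64
Step 3: Sum of squared deviations = 1484
Step 4: Population variance = 1484 / 8 = 185.5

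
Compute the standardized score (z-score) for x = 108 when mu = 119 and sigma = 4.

-2.75

Step 1: Recall the z-score formula: z = (x - mu) / sigma
Step 2: Substitute values: z = (108 - 119) / 4
Step 3: z = -11 / 4 = -2.75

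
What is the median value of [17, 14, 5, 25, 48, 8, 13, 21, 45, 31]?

19

Step 1: Sort the data in ascending order: [5, 8, 13, 14, 17, 21, 25, 31, 45, 48]
Step 2: The number of values is n = 10.
Step 3: Since n is even, the median is the average of positions 5 and 6:
  Median = (17 + 21) / 2 = 19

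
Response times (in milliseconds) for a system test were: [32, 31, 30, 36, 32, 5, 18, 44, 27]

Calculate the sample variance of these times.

124.25

Step 1: Compute the mean: (32 + 31 + 30 + 36 + 32 + 5 + 18 + 44 + 27) / 9 = 28.3333
Step 2: Compute squared deviations from the mean:
  (32 - 28.3333)^2 = 13.4444
  (31 - 28.3333)^2 = 7.1111
  (30 - 28.3333)^2 = 2.7778
  (36 - 28.3333)^2 = 58.7778
  (32 - 28.3333)^2 = 13.4444
  (5 - 28.3333)^2 = 544.4444
  (18 - 28.3333)^2 = 106.7778
  (44 - 28.3333)^2 = 245.4444
  (27 - 28.3333)^2 = 1.7778
Step 3: Sum of squared deviations = 994
Step 4: Sample variance = 994 / 8 = 124.25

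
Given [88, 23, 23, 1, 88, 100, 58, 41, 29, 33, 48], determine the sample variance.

1009.6545

Step 1: Compute the mean: (88 + 23 + 23 + 1 + 88 + 100 + 58 + 41 + 29 + 33 + 48) / 11 = 48.3636
Step 2: Compute squared deviations from the mean:
  (88 - 48.3636)^2 = 1571.0413
  (23 - 48.3636)^2 = 643.314
  (23 - 48.3636)^2 = 643.314
  (1 - 48.3636)^2 = 2243.314
  (88 - 48.3636)^2 = 1571.0413
  (100 - 48.3636)^2 = 2666.314
  (58 - 48.3636)^2 = 92.8595
  (41 - 48.3636)^2 = 54.2231
  (29 - 48.3636)^2 = 374.9504
  (33 - 48.3636)^2 = 236.0413
  (48 - 48.3636)^2 = 0.1322
Step 3: Sum of squared deviations = 10096.5455
Step 4: Sample variance = 10096.5455 / 10 = 1009.6545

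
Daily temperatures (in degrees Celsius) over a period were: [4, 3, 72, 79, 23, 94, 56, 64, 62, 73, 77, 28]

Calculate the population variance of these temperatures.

860.9097

Step 1: Compute the mean: (4 + 3 + 72 + 79 + 23 + 94 + 56 + 64 + 62 + 73 + 77 + 28) / 12 = 52.9167
Step 2: Compute squared deviations from the mean:
  (4 - 52.9167)^2 = 2392.8403
  (3 - 52.9167)^2 = 2491.6736
  (72 - 52.9167)^2 = 364.1736
  (79 - 52.9167)^2 = 680.3403
  (23 - 52.9167)^2 = 895.0069
  (94 - 52.9167)^2 = 1687.8403
  (56 - 52.9167)^2 = 9.5069
  (64 - 52.9167)^2 = 122.8403
  (62 - 52.9167)^2 = 82.5069
  (73 - 52.9167)^2 = 403.3403
  (77 - 52.9167)^2 = 580.0069
  (28 - 52.9167)^2 = 620.8403
Step 3: Sum of squared deviations = 10330.9167
Step 4: Population variance = 10330.9167 / 12 = 860.9097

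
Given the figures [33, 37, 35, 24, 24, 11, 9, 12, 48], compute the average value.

25.8889

Step 1: Sum all values: 33 + 37 + 35 + 24 + 24 + 11 + 9 + 12 + 48 = 233
Step 2: Count the number of values: n = 9
Step 3: Mean = sum / n = 233 / 9 = 25.8889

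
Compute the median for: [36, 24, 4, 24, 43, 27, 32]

27

Step 1: Sort the data in ascending order: [4, 24, 24, 27, 32, 36, 43]
Step 2: The number of values is n = 7.
Step 3: Since n is odd, the median is the middle value at position 4: 27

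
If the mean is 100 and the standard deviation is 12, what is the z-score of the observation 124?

2

Step 1: Recall the z-score formula: z = (x - mu) / sigma
Step 2: Substitute values: z = (124 - 100) / 12
Step 3: z = 24 / 12 = 2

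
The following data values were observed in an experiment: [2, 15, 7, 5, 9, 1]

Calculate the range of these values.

14

Step 1: Identify the maximum value: max = 15
Step 2: Identify the minimum value: min = 1
Step 3: Range = max - min = 15 - 1 = 14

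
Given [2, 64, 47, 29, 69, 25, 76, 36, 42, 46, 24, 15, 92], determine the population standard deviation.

24.8427

Step 1: Compute the mean: 43.6154
Step 2: Sum of squared deviations from the mean: 8023.0769
Step 3: Population variance = 8023.0769 / 13 = 617.1598
Step 4: Standard deviation = sqrt(617.1598) = 24.8427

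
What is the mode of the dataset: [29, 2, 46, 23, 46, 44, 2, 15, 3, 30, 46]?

46

Step 1: Count the frequency of each value:
  2: appears 2 time(s)
  3: appears 1 time(s)
  15: appears 1 time(s)
  23: appears 1 time(s)
  29: appears 1 time(s)
  30: appears 1 time(s)
  44: appears 1 time(s)
  46: appears 3 time(s)
Step 2: The value 46 appears most frequently (3 times).
Step 3: Mode = 46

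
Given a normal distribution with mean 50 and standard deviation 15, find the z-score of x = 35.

-1

Step 1: Recall the z-score formula: z = (x - mu) / sigma
Step 2: Substitute values: z = (35 - 50) / 15
Step 3: z = -15 / 15 = -1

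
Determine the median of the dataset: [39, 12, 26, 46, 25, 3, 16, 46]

25.5

Step 1: Sort the data in ascending order: [3, 12, 16, 25, 26, 39, 46, 46]
Step 2: The number of values is n = 8.
Step 3: Since n is even, the median is the average of positions 4 and 5:
  Median = (25 + 26) / 2 = 25.5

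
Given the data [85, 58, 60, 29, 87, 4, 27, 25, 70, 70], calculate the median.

59

Step 1: Sort the data in ascending order: [4, 25, 27, 29, 58, 60, 70, 70, 85, 87]
Step 2: The number of values is n = 10.
Step 3: Since n is even, the median is the average of positions 5 and 6:
  Median = (58 + 60) / 2 = 59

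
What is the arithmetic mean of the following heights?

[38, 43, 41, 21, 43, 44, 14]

34.8571

Step 1: Sum all values: 38 + 43 + 41 + 21 + 43 + 44 + 14 = 244
Step 2: Count the number of values: n = 7
Step 3: Mean = sum / n = 244 / 7 = 34.8571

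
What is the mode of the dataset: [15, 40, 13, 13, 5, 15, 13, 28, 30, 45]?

13

Step 1: Count the frequency of each value:
  5: appears 1 time(s)
  13: appears 3 time(s)
  15: appears 2 time(s)
  28: appears 1 time(s)
  30: appears 1 time(s)
  40: appears 1 time(s)
  45: appears 1 time(s)
Step 2: The value 13 appears most frequently (3 times).
Step 3: Mode = 13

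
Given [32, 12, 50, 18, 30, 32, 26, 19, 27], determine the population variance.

106.4444

Step 1: Compute the mean: (32 + 12 + 50 + 18 + 30 + 32 + 26 + 19 + 27) / 9 = 27.3333
Step 2: Compute squared deviations from the mean:
  (32 - 27.3333)^2 = 21.7778
  (12 - 27.3333)^2 = 235.1111
  (50 - 27.3333)^2 = 513.7778
  (18 - 27.3333)^2 = 87.1111
  (30 - 27.3333)^2 = 7.1111
  (32 - 27.3333)^2 = 21.7778
  (26 - 27.3333)^2 = 1.7778
  (19 - 27.3333)^2 = 69.4444
  (27 - 27.3333)^2 = 0.1111
Step 3: Sum of squared deviations = 958
Step 4: Population variance = 958 / 9 = 106.4444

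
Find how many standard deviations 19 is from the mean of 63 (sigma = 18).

-2.4444

Step 1: Recall the z-score formula: z = (x - mu) / sigma
Step 2: Substitute values: z = (19 - 63) / 18
Step 3: z = -44 / 18 = -2.4444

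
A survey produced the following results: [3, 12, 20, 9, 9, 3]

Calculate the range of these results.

17

Step 1: Identify the maximum value: max = 20
Step 2: Identify the minimum value: min = 3
Step 3: Range = max - min = 20 - 3 = 17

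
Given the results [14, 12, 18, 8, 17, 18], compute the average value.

14.5

Step 1: Sum all values: 14 + 12 + 18 + 8 + 17 + 18 = 87
Step 2: Count the number of values: n = 6
Step 3: Mean = sum / n = 87 / 6 = 14.5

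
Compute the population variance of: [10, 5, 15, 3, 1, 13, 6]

23.3878

Step 1: Compute the mean: (10 + 5 + 15 + 3 + 1 + 13 + 6) / 7 = 7.5714
Step 2: Compute squared deviations from the mean:
  (10 - 7.5714)^2 = 5.898
  (5 - 7.5714)^2 = 6.6122
  (15 - 7.5714)^2 = 55.1837
  (3 - 7.5714)^2 = 20.898
  (1 - 7.5714)^2 = 43.1837
  (13 - 7.5714)^2 = 29.4694
  (6 - 7.5714)^2 = 2.4694
Step 3: Sum of squared deviations = 163.7143
Step 4: Population variance = 163.7143 / 7 = 23.3878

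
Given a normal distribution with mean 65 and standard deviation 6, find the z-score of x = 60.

-0.8333

Step 1: Recall the z-score formula: z = (x - mu) / sigma
Step 2: Substitute values: z = (60 - 65) / 6
Step 3: z = -5 / 6 = -0.8333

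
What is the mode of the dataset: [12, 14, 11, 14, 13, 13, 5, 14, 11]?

14

Step 1: Count the frequency of each value:
  5: appears 1 time(s)
  11: appears 2 time(s)
  12: appears 1 time(s)
  13: appears 2 time(s)
  14: appears 3 time(s)
Step 2: The value 14 appears most frequently (3 times).
Step 3: Mode = 14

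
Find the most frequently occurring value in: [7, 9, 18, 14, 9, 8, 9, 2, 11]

9

Step 1: Count the frequency of each value:
  2: appears 1 time(s)
  7: appears 1 time(s)
  8: appears 1 time(s)
  9: appears 3 time(s)
  11: appears 1 time(s)
  14: appears 1 time(s)
  18: appears 1 time(s)
Step 2: The value 9 appears most frequently (3 times).
Step 3: Mode = 9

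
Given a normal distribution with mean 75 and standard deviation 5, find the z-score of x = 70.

-1

Step 1: Recall the z-score formula: z = (x - mu) / sigma
Step 2: Substitute values: z = (70 - 75) / 5
Step 3: z = -5 / 5 = -1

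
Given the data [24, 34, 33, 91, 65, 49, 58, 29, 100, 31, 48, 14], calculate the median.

41

Step 1: Sort the data in ascending order: [14, 24, 29, 31, 33, 34, 48, 49, 58, 65, 91, 100]
Step 2: The number of values is n = 12.
Step 3: Since n is even, the median is the average of positions 6 and 7:
  Median = (34 + 48) / 2 = 41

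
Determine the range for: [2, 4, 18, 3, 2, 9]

16

Step 1: Identify the maximum value: max = 18
Step 2: Identify the minimum value: min = 2
Step 3: Range = max - min = 18 - 2 = 16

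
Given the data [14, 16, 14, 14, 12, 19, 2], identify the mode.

14

Step 1: Count the frequency of each value:
  2: appears 1 time(s)
  12: appears 1 time(s)
  14: appears 3 time(s)
  16: appears 1 time(s)
  19: appears 1 time(s)
Step 2: The value 14 appears most frequently (3 times).
Step 3: Mode = 14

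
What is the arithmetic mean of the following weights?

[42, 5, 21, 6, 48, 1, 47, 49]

27.375

Step 1: Sum all values: 42 + 5 + 21 + 6 + 48 + 1 + 47 + 49 = 219
Step 2: Count the number of values: n = 8
Step 3: Mean = sum / n = 219 / 8 = 27.375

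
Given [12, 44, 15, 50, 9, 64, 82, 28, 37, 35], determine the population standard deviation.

22.2405

Step 1: Compute the mean: 37.6
Step 2: Sum of squared deviations from the mean: 4946.4
Step 3: Population variance = 4946.4 / 10 = 494.64
Step 4: Standard deviation = sqrt(494.64) = 22.2405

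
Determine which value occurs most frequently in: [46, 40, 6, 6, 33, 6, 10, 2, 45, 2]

6

Step 1: Count the frequency of each value:
  2: appears 2 time(s)
  6: appears 3 time(s)
  10: appears 1 time(s)
  33: appears 1 time(s)
  40: appears 1 time(s)
  45: appears 1 time(s)
  46: appears 1 time(s)
Step 2: The value 6 appears most frequently (3 times).
Step 3: Mode = 6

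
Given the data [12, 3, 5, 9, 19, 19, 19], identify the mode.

19

Step 1: Count the frequency of each value:
  3: appears 1 time(s)
  5: appears 1 time(s)
  9: appears 1 time(s)
  12: appears 1 time(s)
  19: appears 3 time(s)
Step 2: The value 19 appears most frequently (3 times).
Step 3: Mode = 19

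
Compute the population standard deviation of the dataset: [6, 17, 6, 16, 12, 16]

4.6338

Step 1: Compute the mean: 12.1667
Step 2: Sum of squared deviations from the mean: 128.8333
Step 3: Population variance = 128.8333 / 6 = 21.4722
Step 4: Standard deviation = sqrt(21.4722) = 4.6338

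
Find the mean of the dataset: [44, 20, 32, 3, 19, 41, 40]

28.4286

Step 1: Sum all values: 44 + 20 + 32 + 3 + 19 + 41 + 40 = 199
Step 2: Count the number of values: n = 7
Step 3: Mean = sum / n = 199 / 7 = 28.4286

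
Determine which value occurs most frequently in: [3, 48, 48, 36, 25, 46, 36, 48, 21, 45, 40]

48

Step 1: Count the frequency of each value:
  3: appears 1 time(s)
  21: appears 1 time(s)
  25: appears 1 time(s)
  36: appears 2 time(s)
  40: appears 1 time(s)
  45: appears 1 time(s)
  46: appears 1 time(s)
  48: appears 3 time(s)
Step 2: The value 48 appears most frequently (3 times).
Step 3: Mode = 48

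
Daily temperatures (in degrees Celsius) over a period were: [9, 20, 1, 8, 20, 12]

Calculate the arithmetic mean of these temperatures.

11.6667

Step 1: Sum all values: 9 + 20 + 1 + 8 + 20 + 12 = 70
Step 2: Count the number of values: n = 6
Step 3: Mean = sum / n = 70 / 6 = 11.6667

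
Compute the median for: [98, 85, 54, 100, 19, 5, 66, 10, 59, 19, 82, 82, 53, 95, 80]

66

Step 1: Sort the data in ascending order: [5, 10, 19, 19, 53, 54, 59, 66, 80, 82, 82, 85, 95, 98, 100]
Step 2: The number of values is n = 15.
Step 3: Since n is odd, the median is the middle value at position 8: 66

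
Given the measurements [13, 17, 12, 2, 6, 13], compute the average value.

10.5

Step 1: Sum all values: 13 + 17 + 12 + 2 + 6 + 13 = 63
Step 2: Count the number of values: n = 6
Step 3: Mean = sum / n = 63 / 6 = 10.5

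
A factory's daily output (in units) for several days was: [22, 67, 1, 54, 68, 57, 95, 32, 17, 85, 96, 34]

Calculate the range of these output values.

95

Step 1: Identify the maximum value: max = 96
Step 2: Identify the minimum value: min = 1
Step 3: Range = max - min = 96 - 1 = 95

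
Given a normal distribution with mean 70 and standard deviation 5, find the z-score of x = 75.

1

Step 1: Recall the z-score formula: z = (x - mu) / sigma
Step 2: Substitute values: z = (75 - 70) / 5
Step 3: z = 5 / 5 = 1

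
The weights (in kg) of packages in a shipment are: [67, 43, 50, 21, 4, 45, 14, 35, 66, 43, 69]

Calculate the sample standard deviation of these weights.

21.7272

Step 1: Compute the mean: 41.5455
Step 2: Sum of squared deviations from the mean: 4720.7273
Step 3: Sample variance = 4720.7273 / 10 = 472.0727
Step 4: Standard deviation = sqrt(472.0727) = 21.7272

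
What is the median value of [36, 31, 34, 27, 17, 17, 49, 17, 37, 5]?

29

Step 1: Sort the data in ascending order: [5, 17, 17, 17, 27, 31, 34, 36, 37, 49]
Step 2: The number of values is n = 10.
Step 3: Since n is even, the median is the average of positions 5 and 6:
  Median = (27 + 31) / 2 = 29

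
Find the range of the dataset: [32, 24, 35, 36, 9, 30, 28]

27

Step 1: Identify the maximum value: max = 36
Step 2: Identify the minimum value: min = 9
Step 3: Range = max - min = 36 - 9 = 27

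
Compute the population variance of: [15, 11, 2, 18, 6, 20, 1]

49.9592

Step 1: Compute the mean: (15 + 11 + 2 + 18 + 6 + 20 + 1) / 7 = 10.4286
Step 2: Compute squared deviations from the mean:
  (15 - 10.4286)^2 = 20.898
  (11 - 10.4286)^2 = 0.3265
  (2 - 10.4286)^2 = 71.0408
  (18 - 10.4286)^2 = 57.3265
  (6 - 10.4286)^2 = 19.6122
  (20 - 10.4286)^2 = 91.6122
  (1 - 10.4286)^2 = 88.898
Step 3: Sum of squared deviations = 349.7143
Step 4: Population variance = 349.7143 / 7 = 49.9592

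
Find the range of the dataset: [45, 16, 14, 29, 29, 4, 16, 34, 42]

41

Step 1: Identify the maximum value: max = 45
Step 2: Identify the minimum value: min = 4
Step 3: Range = max - min = 45 - 4 = 41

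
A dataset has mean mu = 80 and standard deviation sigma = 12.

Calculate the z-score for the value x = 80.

0

Step 1: Recall the z-score formula: z = (x - mu) / sigma
Step 2: Substitute values: z = (80 - 80) / 12
Step 3: z = 0 / 12 = 0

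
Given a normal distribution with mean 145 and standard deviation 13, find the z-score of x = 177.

2.4615

Step 1: Recall the z-score formula: z = (x - mu) / sigma
Step 2: Substitute values: z = (177 - 145) / 13
Step 3: z = 32 / 13 = 2.4615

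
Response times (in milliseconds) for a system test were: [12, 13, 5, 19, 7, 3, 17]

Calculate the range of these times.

16

Step 1: Identify the maximum value: max = 19
Step 2: Identify the minimum value: min = 3
Step 3: Range = max - min = 19 - 3 = 16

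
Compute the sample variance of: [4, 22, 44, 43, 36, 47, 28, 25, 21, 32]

171.5111

Step 1: Compute the mean: (4 + 22 + 44 + 43 + 36 + 47 + 28 + 25 + 21 + 32) / 10 = 30.2
Step 2: Compute squared deviations from the mean:
  (4 - 30.2)^2 = 686.44
  (22 - 30.2)^2 = 67.24
  (44 - 30.2)^2 = 190.44
  (43 - 30.2)^2 = 163.84
  (36 - 30.2)^2 = 33.64
  (47 - 30.2)^2 = 282.24
  (28 - 30.2)^2 = 4.84
  (25 - 30.2)^2 = 27.04
  (21 - 30.2)^2 = 84.64
  (32 - 30.2)^2 = 3.24
Step 3: Sum of squared deviations = 1543.6
Step 4: Sample variance = 1543.6 / 9 = 171.5111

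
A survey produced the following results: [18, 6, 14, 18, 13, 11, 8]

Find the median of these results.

13

Step 1: Sort the data in ascending order: [6, 8, 11, 13, 14, 18, 18]
Step 2: The number of values is n = 7.
Step 3: Since n is odd, the median is the middle value at position 4: 13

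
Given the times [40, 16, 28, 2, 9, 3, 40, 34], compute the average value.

21.5

Step 1: Sum all values: 40 + 16 + 28 + 2 + 9 + 3 + 40 + 34 = 172
Step 2: Count the number of values: n = 8
Step 3: Mean = sum / n = 172 / 8 = 21.5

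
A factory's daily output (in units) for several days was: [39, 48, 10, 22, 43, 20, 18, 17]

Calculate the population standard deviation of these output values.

13.1571

Step 1: Compute the mean: 27.125
Step 2: Sum of squared deviations from the mean: 1384.875
Step 3: Population variance = 1384.875 / 8 = 173.1094
Step 4: Standard deviation = sqrt(173.1094) = 13.1571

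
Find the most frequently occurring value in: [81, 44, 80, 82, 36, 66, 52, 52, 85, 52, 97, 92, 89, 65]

52

Step 1: Count the frequency of each value:
  36: appears 1 time(s)
  44: appears 1 time(s)
  52: appears 3 time(s)
  65: appears 1 time(s)
  66: appears 1 time(s)
  80: appears 1 time(s)
  81: appears 1 time(s)
  82: appears 1 time(s)
  85: appears 1 time(s)
  89: appears 1 time(s)
  92: appears 1 time(s)
  97: appears 1 time(s)
Step 2: The value 52 appears most frequently (3 times).
Step 3: Mode = 52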